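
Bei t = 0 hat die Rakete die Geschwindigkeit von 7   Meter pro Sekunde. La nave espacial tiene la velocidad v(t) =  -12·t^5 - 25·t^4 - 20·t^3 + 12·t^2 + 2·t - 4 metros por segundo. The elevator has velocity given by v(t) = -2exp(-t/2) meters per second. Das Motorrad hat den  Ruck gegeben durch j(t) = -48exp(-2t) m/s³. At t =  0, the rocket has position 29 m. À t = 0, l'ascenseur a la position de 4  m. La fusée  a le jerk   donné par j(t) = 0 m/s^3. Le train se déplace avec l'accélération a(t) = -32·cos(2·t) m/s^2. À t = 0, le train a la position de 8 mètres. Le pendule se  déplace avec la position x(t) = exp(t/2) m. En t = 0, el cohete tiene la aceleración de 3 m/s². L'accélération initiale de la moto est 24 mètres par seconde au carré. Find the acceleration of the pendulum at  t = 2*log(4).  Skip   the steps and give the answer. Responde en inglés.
The answer is 1.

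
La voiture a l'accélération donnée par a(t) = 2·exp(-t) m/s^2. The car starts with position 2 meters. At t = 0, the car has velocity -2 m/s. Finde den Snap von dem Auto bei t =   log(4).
Wir müssen unsere Gleichung für die Beschleunigung a(t) = 2·exp(-t) 2-mal ableiten. Mit d/dt von a(t) finden wir j(t) = -2·exp(-t). Durch Ableiten von dem Ruck erhalten wir den Snap: s(t) = 2·exp(-t). Wir haben den Snap s(t) = 2·exp(-t). Durch Einsetzen von t = log(4): s(log(4)) = 1/2.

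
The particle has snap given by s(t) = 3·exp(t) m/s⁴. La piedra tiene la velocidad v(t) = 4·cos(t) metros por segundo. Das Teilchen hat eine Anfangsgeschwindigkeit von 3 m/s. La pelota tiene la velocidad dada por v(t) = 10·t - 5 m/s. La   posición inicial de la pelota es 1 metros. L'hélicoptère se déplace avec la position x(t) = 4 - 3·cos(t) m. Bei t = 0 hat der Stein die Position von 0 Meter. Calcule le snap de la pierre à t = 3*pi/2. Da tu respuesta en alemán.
Um dies zu lösen, müssen wir 3 Ableitungen unserer Gleichung für die Geschwindigkeit v(t) = 4·cos(t) nehmen. Die Ableitung von der Geschwindigkeit ergibt die Beschleunigung: a(t) = -4·sin(t). Durch Ableiten von der Beschleunigung erhalten wir den Ruck: j(t) = -4·cos(t). Mit d/dt von j(t) finden wir s(t) = 4·sin(t). Aus der Gleichung für den Snap s(t) = 4·sin(t), setzen wir t = 3*pi/2 ein und erhalten s = -4.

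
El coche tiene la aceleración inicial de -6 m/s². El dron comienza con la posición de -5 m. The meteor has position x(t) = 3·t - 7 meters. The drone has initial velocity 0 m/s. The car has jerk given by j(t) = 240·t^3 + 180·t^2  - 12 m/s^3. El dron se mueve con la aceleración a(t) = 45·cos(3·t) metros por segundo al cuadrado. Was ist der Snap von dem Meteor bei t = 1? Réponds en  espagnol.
Partiendo de la posición x(t) = 3·t - 7, tomamos 4 derivadas. Derivando la posición, obtenemos la velocidad: v(t) = 3. Derivando la velocidad, obtenemos la aceleración: a(t) = 0. La derivada de la aceleración da la sacudida: j(t) = 0. Derivando la sacudida, obtenemos el snap: s(t) = 0. De la ecuación del snap s(t) = 0, sustituimos t = 1 para obtener s = 0.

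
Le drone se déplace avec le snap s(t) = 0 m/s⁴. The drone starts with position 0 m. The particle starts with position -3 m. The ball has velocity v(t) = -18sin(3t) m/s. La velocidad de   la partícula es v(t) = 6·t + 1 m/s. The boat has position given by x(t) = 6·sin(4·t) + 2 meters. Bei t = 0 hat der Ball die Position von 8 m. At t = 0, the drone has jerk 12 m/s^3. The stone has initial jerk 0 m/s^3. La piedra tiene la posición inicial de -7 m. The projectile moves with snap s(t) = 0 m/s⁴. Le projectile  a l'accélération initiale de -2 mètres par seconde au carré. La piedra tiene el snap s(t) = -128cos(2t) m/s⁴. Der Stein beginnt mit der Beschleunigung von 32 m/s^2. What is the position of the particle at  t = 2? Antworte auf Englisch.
We must find the antiderivative of our velocity equation v(t) = 6·t + 1 1 time. Finding the antiderivative of v(t) and using x(0) = -3: x(t) = 3·t^2 + t - 3. From the given position equation x(t) = 3·t^2 + t - 3, we substitute t = 2 to get x = 11.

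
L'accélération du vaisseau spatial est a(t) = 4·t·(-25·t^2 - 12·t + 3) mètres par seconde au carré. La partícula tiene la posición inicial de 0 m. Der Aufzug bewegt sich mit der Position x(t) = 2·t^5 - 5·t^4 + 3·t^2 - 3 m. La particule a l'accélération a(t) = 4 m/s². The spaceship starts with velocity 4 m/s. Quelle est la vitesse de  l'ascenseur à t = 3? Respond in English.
To solve this, we need to take 1 derivative of our position equation x(t) = 2·t^5 - 5·t^4 + 3·t^2 - 3. Differentiating position, we get velocity: v(t) = 10·t^4 - 20·t^3 + 6·t. Using v(t) = 10·t^4 - 20·t^3 + 6·t and substituting t = 3, we find v = 288.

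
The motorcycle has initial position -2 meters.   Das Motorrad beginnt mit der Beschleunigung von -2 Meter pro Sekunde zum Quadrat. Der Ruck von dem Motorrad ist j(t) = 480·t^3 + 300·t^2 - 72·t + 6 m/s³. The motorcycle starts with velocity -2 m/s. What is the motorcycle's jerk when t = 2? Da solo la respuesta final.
At t = 2, j = 4902.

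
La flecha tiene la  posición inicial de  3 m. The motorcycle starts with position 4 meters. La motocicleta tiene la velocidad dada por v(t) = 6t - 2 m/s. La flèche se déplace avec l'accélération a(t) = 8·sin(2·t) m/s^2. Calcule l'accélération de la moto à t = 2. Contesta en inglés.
We must differentiate our velocity equation v(t) = 6·t - 2 1 time. Taking d/dt of v(t), we find a(t) = 6. From the given acceleration equation a(t) = 6, we substitute t = 2 to get a = 6.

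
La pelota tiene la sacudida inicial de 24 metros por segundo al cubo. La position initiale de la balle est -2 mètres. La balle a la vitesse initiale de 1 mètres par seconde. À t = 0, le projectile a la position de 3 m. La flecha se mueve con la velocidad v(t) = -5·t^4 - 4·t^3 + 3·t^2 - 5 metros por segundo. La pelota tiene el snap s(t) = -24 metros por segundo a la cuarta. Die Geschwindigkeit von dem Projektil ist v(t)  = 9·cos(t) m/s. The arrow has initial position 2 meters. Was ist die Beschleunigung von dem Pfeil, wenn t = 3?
Um dies zu lösen, müssen wir 1 Ableitung unserer Gleichung für die Geschwindigkeit v(t) = -5·t^4 - 4·t^3 + 3·t^2 - 5 nehmen. Die Ableitung von der Geschwindigkeit ergibt die Beschleunigung: a(t) = -20·t^3 - 12·t^2 + 6·t. Wir haben die Beschleunigung a(t) = -20·t^3 - 12·t^2 + 6·t. Durch Einsetzen von t = 3: a(3) = -630.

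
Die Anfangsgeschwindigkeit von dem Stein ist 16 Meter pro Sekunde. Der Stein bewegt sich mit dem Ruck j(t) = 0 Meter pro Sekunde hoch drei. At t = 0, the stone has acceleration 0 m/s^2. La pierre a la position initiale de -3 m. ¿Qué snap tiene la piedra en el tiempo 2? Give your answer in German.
Wir müssen unsere Gleichung für den Ruck j(t) = 0 1-mal ableiten. Mit d/dt von j(t) finden wir s(t) = 0. Wir haben den Snap s(t) = 0. Durch Einsetzen von t = 2: s(2) = 0.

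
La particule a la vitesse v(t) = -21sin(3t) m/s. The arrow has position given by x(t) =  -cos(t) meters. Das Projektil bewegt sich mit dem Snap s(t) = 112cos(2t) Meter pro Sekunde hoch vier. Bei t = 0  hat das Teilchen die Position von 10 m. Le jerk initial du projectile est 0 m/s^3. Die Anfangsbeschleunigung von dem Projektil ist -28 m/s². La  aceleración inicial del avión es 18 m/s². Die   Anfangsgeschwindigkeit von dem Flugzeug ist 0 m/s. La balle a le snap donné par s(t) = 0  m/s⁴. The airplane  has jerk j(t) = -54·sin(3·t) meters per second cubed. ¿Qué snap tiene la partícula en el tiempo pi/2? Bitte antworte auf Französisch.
Nous devons dériver notre équation de la vitesse v(t) = -21·sin(3·t) 3 fois. En prenant d/dt de v(t), nous trouvons a(t) = -63·cos(3·t). En prenant d/dt de a(t), nous trouvons j(t) = 189·sin(3·t). La dérivée du jerk donne le snap: s(t) = 567·cos(3·t). En utilisant s(t) = 567·cos(3·t) et en substituant t = pi/2, nous trouvons s = 0.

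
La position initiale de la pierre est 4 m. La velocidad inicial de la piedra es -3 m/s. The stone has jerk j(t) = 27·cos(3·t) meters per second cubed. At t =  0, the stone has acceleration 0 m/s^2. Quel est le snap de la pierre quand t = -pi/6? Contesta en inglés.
Starting from jerk j(t) = 27·cos(3·t), we take 1 derivative. Differentiating jerk, we get snap: s(t) = -81·sin(3·t). Using s(t) = -81·sin(3·t) and substituting t = -pi/6, we find s = 81.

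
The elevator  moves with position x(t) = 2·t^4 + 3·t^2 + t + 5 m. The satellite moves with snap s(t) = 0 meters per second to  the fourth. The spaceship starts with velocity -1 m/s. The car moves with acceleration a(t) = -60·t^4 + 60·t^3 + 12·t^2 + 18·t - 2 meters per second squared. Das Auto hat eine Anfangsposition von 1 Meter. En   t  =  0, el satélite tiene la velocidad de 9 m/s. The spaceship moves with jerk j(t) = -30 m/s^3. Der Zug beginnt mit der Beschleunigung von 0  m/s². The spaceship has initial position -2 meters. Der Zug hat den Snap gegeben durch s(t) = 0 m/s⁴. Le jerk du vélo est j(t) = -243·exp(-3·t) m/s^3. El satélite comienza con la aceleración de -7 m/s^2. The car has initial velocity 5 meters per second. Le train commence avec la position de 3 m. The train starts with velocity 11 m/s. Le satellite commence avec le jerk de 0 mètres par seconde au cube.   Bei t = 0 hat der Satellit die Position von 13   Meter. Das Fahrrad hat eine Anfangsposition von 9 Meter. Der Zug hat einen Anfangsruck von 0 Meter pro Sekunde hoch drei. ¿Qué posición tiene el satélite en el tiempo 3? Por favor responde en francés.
Pour résoudre ceci, nous devons prendre 4 primitives de notre équation du snap s(t) = 0. L'intégrale du snap est le jerk. En utilisant j(0) = 0, nous obtenons j(t) = 0. L'intégrale du jerk, avec a(0) = -7, donne l'accélération: a(t) = -7. L'intégrale de l'accélération est la vitesse. En utilisant v(0) = 9, nous obtenons v(t) = 9 - 7·t. La primitive de la vitesse est la position. En utilisant x(0) = 13, nous obtenons x(t) = -7·t^2/2 + 9·t + 13. De l'équation de la position x(t) = -7·t^2/2 + 9·t + 13, nous substituons t = 3 pour obtenir x = 17/2.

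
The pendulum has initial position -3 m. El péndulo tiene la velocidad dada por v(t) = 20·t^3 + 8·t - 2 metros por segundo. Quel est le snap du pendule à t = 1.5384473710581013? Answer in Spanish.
Debemos derivar nuestra ecuación de la velocidad v(t) = 20·t^3 + 8·t - 2 3 veces. Tomando d/dt de v(t), encontramos a(t) = 60·t^2 + 8. Tomando d/dt de a(t), encontramos j(t) = 120·t. Derivando la sacudida, obtenemos el snap: s(t) = 120. De la ecuación del snap s(t) = 120, sustituimos t = 1.5384473710581013 para obtener s = 120.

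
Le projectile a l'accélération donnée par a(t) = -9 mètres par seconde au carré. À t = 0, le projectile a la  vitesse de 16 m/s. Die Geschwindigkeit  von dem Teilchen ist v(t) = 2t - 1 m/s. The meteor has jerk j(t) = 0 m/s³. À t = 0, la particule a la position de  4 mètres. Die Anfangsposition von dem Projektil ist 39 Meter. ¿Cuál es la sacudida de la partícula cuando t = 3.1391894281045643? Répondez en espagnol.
Para resolver esto, necesitamos tomar 2 derivadas de nuestra ecuación de la velocidad v(t) = 2·t - 1. Derivando la velocidad, obtenemos la aceleración: a(t) = 2. La derivada de la aceleración da la sacudida: j(t) = 0. Usando j(t) = 0 y sustituyendo t = 3.1391894281045643, encontramos j = 0.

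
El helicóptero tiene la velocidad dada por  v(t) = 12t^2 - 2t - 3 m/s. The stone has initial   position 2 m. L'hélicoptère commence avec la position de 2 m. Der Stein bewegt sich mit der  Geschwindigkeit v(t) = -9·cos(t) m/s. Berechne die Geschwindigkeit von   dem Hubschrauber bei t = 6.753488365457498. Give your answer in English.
Using v(t) = 12·t^2 - 2·t - 3 and substituting t = 6.753488365457498, we find v = 530.808284497523.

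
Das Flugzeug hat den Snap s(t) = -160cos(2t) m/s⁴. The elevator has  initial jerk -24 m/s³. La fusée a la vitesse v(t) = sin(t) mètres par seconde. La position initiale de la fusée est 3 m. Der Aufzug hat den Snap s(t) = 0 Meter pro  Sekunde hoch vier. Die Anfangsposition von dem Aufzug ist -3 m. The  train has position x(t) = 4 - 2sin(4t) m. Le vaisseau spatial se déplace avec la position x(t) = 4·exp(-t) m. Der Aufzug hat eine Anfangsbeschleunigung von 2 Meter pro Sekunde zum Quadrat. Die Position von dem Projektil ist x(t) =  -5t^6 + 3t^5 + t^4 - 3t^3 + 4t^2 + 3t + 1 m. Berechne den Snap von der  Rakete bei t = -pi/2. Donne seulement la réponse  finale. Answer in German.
s(-pi/2) = 0.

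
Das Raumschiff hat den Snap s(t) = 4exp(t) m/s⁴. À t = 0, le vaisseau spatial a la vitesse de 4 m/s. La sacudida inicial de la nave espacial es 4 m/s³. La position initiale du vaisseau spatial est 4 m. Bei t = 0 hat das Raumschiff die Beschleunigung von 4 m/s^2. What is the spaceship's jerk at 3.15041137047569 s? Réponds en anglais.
We must find the integral of our snap equation s(t) = 4·exp(t) 1 time. Finding the integral of s(t) and using j(0) = 4: j(t) = 4·exp(t). Using j(t) = 4·exp(t) and substituting t = 3.15041137047569, we find j = 93.3826652949258.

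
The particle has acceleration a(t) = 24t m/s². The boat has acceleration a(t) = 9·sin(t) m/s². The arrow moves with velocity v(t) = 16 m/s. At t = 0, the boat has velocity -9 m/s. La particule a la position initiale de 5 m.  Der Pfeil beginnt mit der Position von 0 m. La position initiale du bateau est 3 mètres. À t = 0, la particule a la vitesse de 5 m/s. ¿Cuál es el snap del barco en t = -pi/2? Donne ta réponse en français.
Pour résoudre ceci, nous devons prendre 2 dérivées de notre équation de l'accélération a(t) = 9·sin(t). En dérivant l'accélération, nous obtenons le jerk: j(t) = 9·cos(t). La dérivée du jerk donne le snap: s(t) = -9·sin(t). De l'équation du snap s(t) = -9·sin(t), nous substituons t = -pi/2 pour obtenir s = 9.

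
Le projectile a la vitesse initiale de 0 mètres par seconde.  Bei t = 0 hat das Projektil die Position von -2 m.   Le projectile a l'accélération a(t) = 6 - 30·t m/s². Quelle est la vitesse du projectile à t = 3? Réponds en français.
Nous devons trouver l'intégrale de notre équation de l'accélération a(t) = 6 - 30·t 1 fois. La primitive de l'accélération, avec v(0) = 0, donne la vitesse: v(t) = 3·t·(2 - 5·t). En utilisant v(t) = 3·t·(2 - 5·t) et en substituant t = 3, nous trouvons v = -117.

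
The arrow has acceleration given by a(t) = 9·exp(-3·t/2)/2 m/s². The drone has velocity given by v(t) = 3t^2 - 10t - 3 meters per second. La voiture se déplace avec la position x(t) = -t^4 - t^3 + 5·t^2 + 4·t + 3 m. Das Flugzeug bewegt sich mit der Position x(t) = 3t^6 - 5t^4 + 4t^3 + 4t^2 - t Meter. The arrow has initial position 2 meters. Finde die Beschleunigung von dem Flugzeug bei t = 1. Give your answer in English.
We must differentiate our position equation x(t) = 3·t^6 - 5·t^4 + 4·t^3 + 4·t^2 - t 2 times. The derivative of position gives velocity: v(t) = 18·t^5 - 20·t^3 + 12·t^2 + 8·t - 1. Taking d/dt of v(t), we find a(t) = 90·t^4 - 60·t^2 + 24·t + 8. From the given acceleration equation a(t) = 90·t^4 - 60·t^2 + 24·t + 8, we substitute t = 1 to get a = 62.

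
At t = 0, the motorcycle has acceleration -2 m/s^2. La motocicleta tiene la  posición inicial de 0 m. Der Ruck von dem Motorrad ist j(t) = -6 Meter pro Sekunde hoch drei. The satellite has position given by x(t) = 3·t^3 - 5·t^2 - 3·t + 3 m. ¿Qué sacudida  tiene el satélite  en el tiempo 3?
Para resolver esto, necesitamos tomar 3 derivadas de nuestra ecuación de la posición x(t) = 3·t^3 - 5·t^2 - 3·t + 3. Tomando d/dt de x(t), encontramos v(t) = 9·t^2 - 10·t - 3. Derivando la velocidad, obtenemos la aceleración: a(t) = 18·t - 10. La derivada de la aceleración da la sacudida: j(t) = 18. De la ecuación de la sacudida j(t) = 18, sustituimos t = 3 para obtener j = 18.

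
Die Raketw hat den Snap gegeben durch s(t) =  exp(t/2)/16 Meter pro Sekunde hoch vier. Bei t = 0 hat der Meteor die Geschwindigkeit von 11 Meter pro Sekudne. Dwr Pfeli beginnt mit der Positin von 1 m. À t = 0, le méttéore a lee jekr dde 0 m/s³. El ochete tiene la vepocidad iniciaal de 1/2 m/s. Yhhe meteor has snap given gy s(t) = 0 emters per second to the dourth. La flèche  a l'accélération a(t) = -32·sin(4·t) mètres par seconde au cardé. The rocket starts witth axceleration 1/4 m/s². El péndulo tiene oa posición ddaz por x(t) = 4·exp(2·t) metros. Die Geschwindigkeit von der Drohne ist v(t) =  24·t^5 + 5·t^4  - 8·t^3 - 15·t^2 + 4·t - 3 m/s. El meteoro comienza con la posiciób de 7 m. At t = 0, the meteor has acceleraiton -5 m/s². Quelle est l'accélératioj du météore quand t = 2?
Nous devons intégrer notre équation du snap s(t) = 0 2 fois. L'intégrale du snap, avec j(0) = 0, donne le jerk: j(t) = 0. La primitive du jerk, avec a(0) = -5, donne l'accélération: a(t) = -5. De l'équation de l'accélération a(t) = -5, nous substituons t = 2 pour obtenir a = -5.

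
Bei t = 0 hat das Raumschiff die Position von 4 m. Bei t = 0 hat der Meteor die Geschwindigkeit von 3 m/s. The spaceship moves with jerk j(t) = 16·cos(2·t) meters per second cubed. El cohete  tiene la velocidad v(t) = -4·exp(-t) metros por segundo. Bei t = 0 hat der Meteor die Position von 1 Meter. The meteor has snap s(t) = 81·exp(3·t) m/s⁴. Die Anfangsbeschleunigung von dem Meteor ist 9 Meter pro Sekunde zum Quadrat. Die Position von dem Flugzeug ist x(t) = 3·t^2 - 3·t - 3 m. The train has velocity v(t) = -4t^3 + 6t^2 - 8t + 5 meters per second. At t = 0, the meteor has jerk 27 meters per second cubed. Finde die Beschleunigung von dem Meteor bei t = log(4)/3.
Ausgehend von dem Snap s(t) = 81·exp(3·t), nehmen wir 2 Stammfunktionen. Das Integral von dem Snap ist der Ruck. Mit j(0) = 27 erhalten wir j(t) = 27·exp(3·t). Durch Integration von dem Ruck und Verwendung der Anfangsbedingung a(0) = 9, erhalten wir a(t) = 9·exp(3·t). Wir haben die Beschleunigung a(t) = 9·exp(3·t). Durch Einsetzen von t = log(4)/3: a(log(4)/3) = 36.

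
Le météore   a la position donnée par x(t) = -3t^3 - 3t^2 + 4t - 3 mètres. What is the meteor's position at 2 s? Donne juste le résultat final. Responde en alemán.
Bei t = 2, x = -31.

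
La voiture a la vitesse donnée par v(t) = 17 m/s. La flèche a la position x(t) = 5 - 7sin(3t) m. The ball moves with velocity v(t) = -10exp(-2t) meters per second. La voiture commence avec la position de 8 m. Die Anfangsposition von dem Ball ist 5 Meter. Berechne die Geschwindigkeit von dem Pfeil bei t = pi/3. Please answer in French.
Pour résoudre ceci, nous devons prendre 1 dérivée de notre équation de la position x(t) = 5 - 7·sin(3·t). En dérivant la position, nous obtenons la vitesse: v(t) = -21·cos(3·t). Nous avons la vitesse v(t) = -21·cos(3·t). En substituant t = pi/3: v(pi/3) = 21.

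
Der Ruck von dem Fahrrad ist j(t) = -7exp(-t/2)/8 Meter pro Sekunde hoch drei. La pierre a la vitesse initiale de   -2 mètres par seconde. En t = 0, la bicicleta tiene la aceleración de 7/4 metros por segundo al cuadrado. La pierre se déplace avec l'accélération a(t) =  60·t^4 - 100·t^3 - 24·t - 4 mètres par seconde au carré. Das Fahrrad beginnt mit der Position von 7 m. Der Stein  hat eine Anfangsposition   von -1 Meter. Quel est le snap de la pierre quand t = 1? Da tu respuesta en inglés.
Starting from acceleration a(t) = 60·t^4 - 100·t^3 - 24·t - 4, we take 2 derivatives. The derivative of acceleration gives jerk: j(t) = 240·t^3 - 300·t^2 - 24. Differentiating jerk, we get snap: s(t) = 720·t^2 - 600·t. From the given snap equation s(t) = 720·t^2 - 600·t, we substitute t = 1 to get s = 120.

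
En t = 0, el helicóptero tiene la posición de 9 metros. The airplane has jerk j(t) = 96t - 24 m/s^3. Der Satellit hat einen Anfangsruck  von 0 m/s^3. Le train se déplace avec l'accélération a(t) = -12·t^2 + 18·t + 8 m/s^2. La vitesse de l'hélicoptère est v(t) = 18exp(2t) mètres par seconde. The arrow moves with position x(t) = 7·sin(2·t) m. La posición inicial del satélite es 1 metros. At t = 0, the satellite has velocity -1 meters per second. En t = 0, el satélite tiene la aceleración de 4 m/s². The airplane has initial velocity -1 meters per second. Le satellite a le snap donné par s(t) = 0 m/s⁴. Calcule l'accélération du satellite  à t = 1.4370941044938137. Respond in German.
Wir müssen das Integral unserer Gleichung für den Snap s(t) = 0 2-mal finden. Das Integral von dem Snap, mit j(0) = 0, ergibt den Ruck: j(t) = 0. Das Integral von dem Ruck, mit a(0) = 4, ergibt die Beschleunigung: a(t) = 4. Mit a(t) = 4 und Einsetzen von t = 1.4370941044938137, finden wir a = 4.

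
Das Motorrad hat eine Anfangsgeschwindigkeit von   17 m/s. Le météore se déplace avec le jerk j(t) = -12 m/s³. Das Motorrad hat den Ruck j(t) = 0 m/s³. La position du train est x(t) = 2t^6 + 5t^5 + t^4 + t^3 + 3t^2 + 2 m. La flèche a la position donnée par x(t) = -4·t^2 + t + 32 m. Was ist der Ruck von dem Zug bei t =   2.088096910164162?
Um dies zu lösen, müssen wir 3 Ableitungen unserer Gleichung für die Position x(t) = 2·t^6 + 5·t^5 + t^4 + t^3 + 3·t^2 + 2 nehmen. Mit d/dt von x(t) finden wir v(t) = 12·t^5 + 25·t^4 + 4·t^3 + 3·t^2 + 6·t. Durch Ableiten von der Geschwindigkeit erhalten wir die Beschleunigung: a(t) = 60·t^4 + 100·t^3 + 12·t^2 + 6·t + 6. Durch Ableiten von der Beschleunigung erhalten wir den Ruck: j(t) = 240·t^3 + 300·t^2 + 24·t + 6. Wir haben den Ruck j(t) = 240·t^3 + 300·t^2 + 24·t + 6. Durch Einsetzen von t = 2.088096910164162: j(2.088096910164162) = 3549.21806763908.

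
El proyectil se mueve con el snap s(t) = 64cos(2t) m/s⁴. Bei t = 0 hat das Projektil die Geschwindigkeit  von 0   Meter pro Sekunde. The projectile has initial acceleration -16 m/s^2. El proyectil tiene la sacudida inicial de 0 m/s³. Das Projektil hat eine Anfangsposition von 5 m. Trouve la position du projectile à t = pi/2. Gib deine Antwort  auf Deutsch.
Wir müssen unsere Gleichung für den Snap s(t) = 64·cos(2·t) 4-mal integrieren. Das Integral von dem Snap ist der Ruck. Mit j(0) = 0 erhalten wir j(t) = 32·sin(2·t). Die Stammfunktion von dem Ruck ist die Beschleunigung. Mit a(0) = -16 erhalten wir a(t) = -16·cos(2·t). Die Stammfunktion von der Beschleunigung ist die Geschwindigkeit. Mit v(0) = 0 erhalten wir v(t) = -8·sin(2·t). Das Integral von der Geschwindigkeit ist die Position. Mit x(0) = 5 erhalten wir x(t) = 4·cos(2·t) + 1. Wir haben die Position x(t) = 4·cos(2·t) + 1. Durch Einsetzen von t = pi/2: x(pi/2) = -3.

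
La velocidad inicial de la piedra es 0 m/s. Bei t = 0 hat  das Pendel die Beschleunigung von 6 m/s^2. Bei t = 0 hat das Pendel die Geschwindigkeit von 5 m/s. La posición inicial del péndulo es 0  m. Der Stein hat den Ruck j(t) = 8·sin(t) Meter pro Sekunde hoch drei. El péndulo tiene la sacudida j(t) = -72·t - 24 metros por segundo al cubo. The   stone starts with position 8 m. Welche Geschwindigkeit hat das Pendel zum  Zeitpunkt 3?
Wir müssen unsere Gleichung für den Ruck j(t) = -72·t - 24 2-mal integrieren. Mit ∫j(t)dt und Anwendung von a(0) = 6, finden wir a(t) = -36·t^2 - 24·t + 6. Mit ∫a(t)dt und Anwendung von v(0) = 5, finden wir v(t) = -12·t^3 - 12·t^2 + 6·t + 5. Aus der Gleichung für die Geschwindigkeit v(t) = -12·t^3 - 12·t^2 + 6·t + 5, setzen wir t = 3 ein und erhalten v = -409.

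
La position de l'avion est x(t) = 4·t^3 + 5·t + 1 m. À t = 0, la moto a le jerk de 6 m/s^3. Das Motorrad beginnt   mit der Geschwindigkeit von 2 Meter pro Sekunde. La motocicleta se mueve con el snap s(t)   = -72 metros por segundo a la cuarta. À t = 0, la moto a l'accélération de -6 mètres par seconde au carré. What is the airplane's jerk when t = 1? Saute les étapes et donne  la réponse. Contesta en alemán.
j(1) = 24.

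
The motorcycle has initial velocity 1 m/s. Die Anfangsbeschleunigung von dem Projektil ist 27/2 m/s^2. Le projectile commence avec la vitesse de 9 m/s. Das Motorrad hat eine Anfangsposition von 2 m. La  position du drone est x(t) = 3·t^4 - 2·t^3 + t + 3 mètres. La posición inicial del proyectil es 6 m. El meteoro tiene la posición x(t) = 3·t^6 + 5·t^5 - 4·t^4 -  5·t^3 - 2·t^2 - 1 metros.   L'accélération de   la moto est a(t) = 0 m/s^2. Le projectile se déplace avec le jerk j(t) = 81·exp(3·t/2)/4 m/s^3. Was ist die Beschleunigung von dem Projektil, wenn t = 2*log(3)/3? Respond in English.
We need to integrate our jerk equation j(t) = 81·exp(3·t/2)/4 1 time. Taking ∫j(t)dt and applying a(0) = 27/2, we find a(t) = 27·exp(3·t/2)/2. From the given acceleration equation a(t) = 27·exp(3·t/2)/2, we substitute t = 2*log(3)/3 to get a = 81/2.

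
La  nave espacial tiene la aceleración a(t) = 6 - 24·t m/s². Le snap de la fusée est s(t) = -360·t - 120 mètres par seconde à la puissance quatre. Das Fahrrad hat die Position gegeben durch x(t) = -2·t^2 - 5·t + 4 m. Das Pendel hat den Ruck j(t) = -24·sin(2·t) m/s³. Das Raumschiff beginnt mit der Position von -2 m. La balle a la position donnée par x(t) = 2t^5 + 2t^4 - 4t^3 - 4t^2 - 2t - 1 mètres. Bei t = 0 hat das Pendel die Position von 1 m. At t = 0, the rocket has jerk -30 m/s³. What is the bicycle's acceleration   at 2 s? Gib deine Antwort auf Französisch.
Pour résoudre ceci, nous devons prendre 2 dérivées de notre équation de la position x(t) = -2·t^2 - 5·t + 4. En prenant d/dt de x(t), nous trouvons v(t) = -4·t - 5. En dérivant la vitesse, nous obtenons l'accélération: a(t) = -4. En utilisant a(t) = -4 et en substituant t = 2, nous trouvons a = -4.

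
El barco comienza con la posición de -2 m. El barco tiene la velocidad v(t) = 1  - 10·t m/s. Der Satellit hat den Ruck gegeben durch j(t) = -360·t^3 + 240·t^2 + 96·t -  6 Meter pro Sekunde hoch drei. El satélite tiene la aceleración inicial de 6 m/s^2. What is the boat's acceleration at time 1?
Starting from velocity v(t) = 1 - 10·t, we take 1 derivative. Taking d/dt of v(t), we find a(t) = -10. We have acceleration a(t) = -10. Substituting t = 1: a(1) = -10.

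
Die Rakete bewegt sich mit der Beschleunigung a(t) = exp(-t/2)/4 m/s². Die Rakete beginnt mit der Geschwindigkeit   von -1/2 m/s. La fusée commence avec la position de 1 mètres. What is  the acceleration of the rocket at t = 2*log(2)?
We have acceleration a(t) = exp(-t/2)/4. Substituting t = 2*log(2): a(2*log(2)) = 1/8.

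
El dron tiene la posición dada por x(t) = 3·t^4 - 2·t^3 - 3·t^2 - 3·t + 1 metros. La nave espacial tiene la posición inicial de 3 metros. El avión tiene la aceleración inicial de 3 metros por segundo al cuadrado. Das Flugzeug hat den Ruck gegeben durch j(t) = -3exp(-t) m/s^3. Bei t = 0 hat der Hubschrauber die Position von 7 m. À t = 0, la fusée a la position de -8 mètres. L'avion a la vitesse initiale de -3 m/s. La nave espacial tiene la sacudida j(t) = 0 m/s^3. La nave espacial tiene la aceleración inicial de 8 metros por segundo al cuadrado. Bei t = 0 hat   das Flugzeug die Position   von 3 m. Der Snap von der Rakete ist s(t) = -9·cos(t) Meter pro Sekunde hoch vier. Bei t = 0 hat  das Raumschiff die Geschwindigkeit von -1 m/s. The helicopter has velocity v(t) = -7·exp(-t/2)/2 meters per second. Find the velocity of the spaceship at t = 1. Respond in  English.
Starting from jerk j(t) = 0, we take 2 integrals. The antiderivative of jerk, with a(0) = 8, gives acceleration: a(t) = 8. The antiderivative of acceleration, with v(0) = -1, gives velocity: v(t) = 8·t - 1. From the given velocity equation v(t) = 8·t - 1, we substitute t = 1 to get v = 7.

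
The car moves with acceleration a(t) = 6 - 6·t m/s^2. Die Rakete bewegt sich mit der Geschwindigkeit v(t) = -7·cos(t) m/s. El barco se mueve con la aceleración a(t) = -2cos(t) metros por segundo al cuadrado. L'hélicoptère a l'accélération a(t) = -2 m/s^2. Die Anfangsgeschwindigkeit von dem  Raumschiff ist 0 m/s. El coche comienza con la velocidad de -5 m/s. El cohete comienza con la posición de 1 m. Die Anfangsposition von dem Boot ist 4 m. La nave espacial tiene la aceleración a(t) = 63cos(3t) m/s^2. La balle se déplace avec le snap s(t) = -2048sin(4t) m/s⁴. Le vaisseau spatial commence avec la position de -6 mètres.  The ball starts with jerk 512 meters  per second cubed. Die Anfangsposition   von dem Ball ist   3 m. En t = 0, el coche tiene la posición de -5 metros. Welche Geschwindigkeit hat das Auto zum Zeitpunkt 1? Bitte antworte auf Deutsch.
Wir müssen unsere Gleichung für die Beschleunigung a(t) = 6 - 6·t 1-mal integrieren. Die Stammfunktion von der Beschleunigung, mit v(0) = -5, ergibt die Geschwindigkeit: v(t) = -3·t^2 + 6·t - 5. Aus der Gleichung für die Geschwindigkeit v(t) = -3·t^2 + 6·t - 5, setzen wir t = 1 ein und erhalten v = -2.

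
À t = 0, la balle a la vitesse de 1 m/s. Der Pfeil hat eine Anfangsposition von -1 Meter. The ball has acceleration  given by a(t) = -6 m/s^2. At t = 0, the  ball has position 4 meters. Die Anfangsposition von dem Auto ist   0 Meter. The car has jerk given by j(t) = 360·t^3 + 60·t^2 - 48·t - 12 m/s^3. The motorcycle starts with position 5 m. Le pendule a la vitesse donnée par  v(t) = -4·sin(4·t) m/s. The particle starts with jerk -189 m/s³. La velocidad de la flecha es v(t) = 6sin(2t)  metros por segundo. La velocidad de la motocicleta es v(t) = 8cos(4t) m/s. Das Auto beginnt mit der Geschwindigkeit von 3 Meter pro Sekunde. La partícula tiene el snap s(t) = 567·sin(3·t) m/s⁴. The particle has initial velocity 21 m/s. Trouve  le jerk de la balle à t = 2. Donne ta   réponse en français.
Pour résoudre ceci, nous devons prendre 1 dérivée de notre équation de l'accélération a(t) = -6. En prenant d/dt de a(t), nous trouvons j(t) = 0. De l'équation du jerk j(t) = 0, nous substituons t = 2 pour obtenir j = 0.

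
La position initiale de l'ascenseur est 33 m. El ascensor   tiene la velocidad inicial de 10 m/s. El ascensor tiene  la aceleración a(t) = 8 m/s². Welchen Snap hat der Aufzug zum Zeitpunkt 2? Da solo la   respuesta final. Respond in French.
Le snap à t = 2 est s = 0.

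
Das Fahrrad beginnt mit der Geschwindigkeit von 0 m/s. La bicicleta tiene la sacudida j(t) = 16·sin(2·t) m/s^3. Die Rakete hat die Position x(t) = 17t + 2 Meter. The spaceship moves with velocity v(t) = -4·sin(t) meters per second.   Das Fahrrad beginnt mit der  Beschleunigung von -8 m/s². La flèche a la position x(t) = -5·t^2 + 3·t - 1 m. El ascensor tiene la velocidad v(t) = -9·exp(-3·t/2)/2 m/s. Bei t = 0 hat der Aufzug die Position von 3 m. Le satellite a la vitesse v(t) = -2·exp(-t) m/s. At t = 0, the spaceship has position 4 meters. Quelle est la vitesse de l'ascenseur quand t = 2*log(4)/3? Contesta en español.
De la ecuación de la velocidad v(t) = -9·exp(-3·t/2)/2, sustituimos t = 2*log(4)/3 para obtener v = -9/8.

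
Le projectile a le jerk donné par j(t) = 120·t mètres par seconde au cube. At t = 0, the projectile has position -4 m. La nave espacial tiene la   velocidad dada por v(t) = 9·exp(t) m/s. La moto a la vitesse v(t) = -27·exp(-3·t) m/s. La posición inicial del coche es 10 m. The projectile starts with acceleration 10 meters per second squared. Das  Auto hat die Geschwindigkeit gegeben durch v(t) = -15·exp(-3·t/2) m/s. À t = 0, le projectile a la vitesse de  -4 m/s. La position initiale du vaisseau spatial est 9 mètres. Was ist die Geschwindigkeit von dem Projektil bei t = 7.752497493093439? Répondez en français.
Nous devons intégrer notre équation du jerk j(t) = 120·t 2 fois. La primitive du jerk, avec a(0) = 10, donne l'accélération: a(t) = 60·t^2 + 10. L'intégrale de l'accélération, avec v(0) = -4, donne la vitesse: v(t) = 20·t^3 + 10·t - 4. Nous avons la vitesse v(t) = 20·t^3 + 10·t - 4. En substituant t = 7.752497493093439: v(7.752497493093439) = 9392.21571640234.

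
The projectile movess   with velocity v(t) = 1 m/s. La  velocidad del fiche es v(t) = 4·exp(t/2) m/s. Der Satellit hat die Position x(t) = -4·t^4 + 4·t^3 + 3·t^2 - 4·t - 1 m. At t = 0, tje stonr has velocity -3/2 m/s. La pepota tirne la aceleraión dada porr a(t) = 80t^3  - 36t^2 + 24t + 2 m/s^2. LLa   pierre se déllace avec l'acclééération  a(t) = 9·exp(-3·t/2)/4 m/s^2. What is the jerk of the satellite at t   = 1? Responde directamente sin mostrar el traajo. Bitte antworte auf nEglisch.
At t = 1, j = -72.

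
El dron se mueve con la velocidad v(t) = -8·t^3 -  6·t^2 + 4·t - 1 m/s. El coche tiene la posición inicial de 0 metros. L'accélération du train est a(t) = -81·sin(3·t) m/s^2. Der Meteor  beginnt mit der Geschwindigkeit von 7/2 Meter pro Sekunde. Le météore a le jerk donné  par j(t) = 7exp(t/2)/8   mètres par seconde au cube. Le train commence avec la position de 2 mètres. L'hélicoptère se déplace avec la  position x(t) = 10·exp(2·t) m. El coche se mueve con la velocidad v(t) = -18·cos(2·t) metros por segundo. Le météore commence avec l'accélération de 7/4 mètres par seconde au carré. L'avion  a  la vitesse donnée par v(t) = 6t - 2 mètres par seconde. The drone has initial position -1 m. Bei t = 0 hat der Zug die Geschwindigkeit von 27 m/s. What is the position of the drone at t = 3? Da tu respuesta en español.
Partiendo de la velocidad v(t) = -8·t^3 - 6·t^2 + 4·t - 1, tomamos 1 antiderivada. La antiderivada de la velocidad es la posición. Usando x(0) = -1, obtenemos x(t) = -2·t^4 - 2·t^3 + 2·t^2 - t - 1. Usando x(t) = -2·t^4 - 2·t^3 + 2·t^2 - t - 1 y sustituyendo t = 3, encontramos x = -202.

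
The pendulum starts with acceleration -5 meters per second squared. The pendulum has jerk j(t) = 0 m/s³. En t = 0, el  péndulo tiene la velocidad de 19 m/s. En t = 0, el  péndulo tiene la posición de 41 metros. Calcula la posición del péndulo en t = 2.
Partiendo de la sacudida j(t) = 0, tomamos 3 integrales. La integral de la sacudida, con a(0) = -5, da la aceleración: a(t) = -5. La integral de la aceleración, con v(0) = 19, da la velocidad: v(t) = 19 - 5·t. La integral de la velocidad es la posición. Usando x(0) = 41, obtenemos x(t) = -5·t^2/2 + 19·t + 41. De la ecuación de la posición x(t) = -5·t^2/2 + 19·t + 41, sustituimos t = 2 para obtener x = 69.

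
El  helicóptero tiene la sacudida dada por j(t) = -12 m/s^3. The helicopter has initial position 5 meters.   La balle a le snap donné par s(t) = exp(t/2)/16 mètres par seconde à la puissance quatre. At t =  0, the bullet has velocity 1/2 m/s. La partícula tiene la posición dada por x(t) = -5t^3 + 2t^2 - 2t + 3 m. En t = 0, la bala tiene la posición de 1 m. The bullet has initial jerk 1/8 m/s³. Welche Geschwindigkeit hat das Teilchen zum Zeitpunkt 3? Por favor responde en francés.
En partant de la position x(t) = -5·t^3 + 2·t^2 - 2·t + 3, nous prenons 1 dérivée. En dérivant la position, nous obtenons la vitesse: v(t) = -15·t^2 + 4·t - 2. De l'équation de la vitesse v(t) = -15·t^2 + 4·t - 2, nous substituons t = 3 pour obtenir v = -125.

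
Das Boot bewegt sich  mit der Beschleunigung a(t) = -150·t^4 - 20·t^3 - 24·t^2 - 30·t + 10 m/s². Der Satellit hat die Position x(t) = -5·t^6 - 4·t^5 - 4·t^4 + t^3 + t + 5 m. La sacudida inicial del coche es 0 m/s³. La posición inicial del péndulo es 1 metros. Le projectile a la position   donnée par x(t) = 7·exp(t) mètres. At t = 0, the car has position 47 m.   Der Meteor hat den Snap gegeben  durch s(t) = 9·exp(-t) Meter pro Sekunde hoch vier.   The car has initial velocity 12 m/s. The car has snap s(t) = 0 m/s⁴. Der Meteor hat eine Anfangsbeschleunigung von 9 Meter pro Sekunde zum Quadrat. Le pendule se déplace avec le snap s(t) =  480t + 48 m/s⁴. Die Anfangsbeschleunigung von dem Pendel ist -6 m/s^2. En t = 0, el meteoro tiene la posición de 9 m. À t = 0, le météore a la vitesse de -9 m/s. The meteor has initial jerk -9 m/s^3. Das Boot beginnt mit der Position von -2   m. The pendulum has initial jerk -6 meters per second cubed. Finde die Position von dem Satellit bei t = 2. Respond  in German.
Mit x(t) = -5·t^6 - 4·t^5 - 4·t^4 + t^3 + t + 5 und Einsetzen von t = 2, finden wir x = -497.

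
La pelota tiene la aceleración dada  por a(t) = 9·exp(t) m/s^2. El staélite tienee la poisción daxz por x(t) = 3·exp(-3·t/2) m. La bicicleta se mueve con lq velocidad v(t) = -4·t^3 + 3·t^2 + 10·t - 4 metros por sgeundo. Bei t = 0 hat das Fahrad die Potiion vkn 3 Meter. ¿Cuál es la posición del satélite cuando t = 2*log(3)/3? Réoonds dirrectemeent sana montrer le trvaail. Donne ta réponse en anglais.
The position at t = 2*log(3)/3 is x = 1.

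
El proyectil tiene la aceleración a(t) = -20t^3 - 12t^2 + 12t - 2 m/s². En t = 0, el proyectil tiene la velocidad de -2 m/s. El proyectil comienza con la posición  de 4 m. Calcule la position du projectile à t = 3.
Nous devons trouver l'intégrale de notre équation de l'accélération a(t) = -20·t^3 - 12·t^2 + 12·t - 2 2 fois. La primitive de l'accélération est la vitesse. En utilisant v(0) = -2, nous obtenons v(t) = -5·t^4 - 4·t^3 + 6·t^2 - 2·t - 2. En prenant ∫v(t)dt et en appliquant x(0) = 4, nous trouvons x(t) = -t^5 - t^4 + 2·t^3 - t^2 - 2·t + 4. Nous avons la position x(t) = -t^5 - t^4 + 2·t^3 - t^2 - 2·t + 4. En substituant t = 3: x(3) = -281.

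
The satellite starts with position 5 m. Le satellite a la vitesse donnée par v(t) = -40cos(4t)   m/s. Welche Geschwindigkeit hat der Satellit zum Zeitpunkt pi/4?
Aus der Gleichung für die Geschwindigkeit v(t) = -40·cos(4·t), setzen wir t = pi/4 ein und erhalten v = 40.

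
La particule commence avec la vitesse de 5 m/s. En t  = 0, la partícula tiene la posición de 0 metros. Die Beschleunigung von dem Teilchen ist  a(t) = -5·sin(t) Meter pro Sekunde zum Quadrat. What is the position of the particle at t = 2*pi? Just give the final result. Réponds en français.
La position à t = 2*pi est x = 0.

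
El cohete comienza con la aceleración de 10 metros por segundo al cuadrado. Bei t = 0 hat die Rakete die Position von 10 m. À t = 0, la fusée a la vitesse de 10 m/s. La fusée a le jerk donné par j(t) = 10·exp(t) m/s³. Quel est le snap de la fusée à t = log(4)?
Nous devons dériver notre équation du jerk j(t) = 10·exp(t) 1 fois. La dérivée du jerk donne le snap: s(t) = 10·exp(t). De l'équation du snap s(t) = 10·exp(t), nous substituons t = log(4) pour obtenir s = 40.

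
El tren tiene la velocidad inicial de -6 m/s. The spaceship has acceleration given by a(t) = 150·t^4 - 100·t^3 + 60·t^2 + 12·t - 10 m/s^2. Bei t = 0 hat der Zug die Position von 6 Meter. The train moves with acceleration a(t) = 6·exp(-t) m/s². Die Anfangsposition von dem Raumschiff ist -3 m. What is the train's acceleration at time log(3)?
We have acceleration a(t) = 6·exp(-t). Substituting t = log(3): a(log(3)) = 2.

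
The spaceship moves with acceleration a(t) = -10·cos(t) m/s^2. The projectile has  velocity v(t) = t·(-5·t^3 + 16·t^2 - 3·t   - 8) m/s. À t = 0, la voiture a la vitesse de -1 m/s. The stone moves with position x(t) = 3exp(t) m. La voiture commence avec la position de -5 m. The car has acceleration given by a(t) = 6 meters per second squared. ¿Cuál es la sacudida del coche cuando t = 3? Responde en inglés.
To solve this, we need to take 1 derivative of our acceleration equation a(t) = 6. The derivative of acceleration gives jerk: j(t) = 0. We have jerk j(t) = 0. Substituting t = 3: j(3) = 0.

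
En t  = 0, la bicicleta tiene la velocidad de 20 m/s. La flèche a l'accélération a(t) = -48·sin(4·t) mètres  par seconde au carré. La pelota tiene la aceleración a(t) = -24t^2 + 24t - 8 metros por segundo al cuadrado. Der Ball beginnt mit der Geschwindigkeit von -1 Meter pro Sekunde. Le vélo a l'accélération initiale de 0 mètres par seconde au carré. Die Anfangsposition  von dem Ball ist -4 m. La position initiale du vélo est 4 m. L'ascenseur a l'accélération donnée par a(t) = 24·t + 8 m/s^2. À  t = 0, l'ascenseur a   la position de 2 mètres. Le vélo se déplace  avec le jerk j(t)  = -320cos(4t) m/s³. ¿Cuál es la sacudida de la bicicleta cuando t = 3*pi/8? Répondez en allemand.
Mit j(t) = -320·cos(4·t) und Einsetzen von t = 3*pi/8, finden wir j = 0.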